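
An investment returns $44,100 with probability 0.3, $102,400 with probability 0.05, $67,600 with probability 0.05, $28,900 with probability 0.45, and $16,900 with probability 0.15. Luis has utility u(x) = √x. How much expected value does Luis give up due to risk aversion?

E[u] = 0.3·√44100 + 0.05·√102400 + 0.05·√67600 + 0.45·√28900 + 0.15·√16900 = 0.3·210 + 0.05·320 + 0.05·260 + 0.45·170 + 0.15·130 = 188
CE = (188)² = 35344
Risk premium = EV − CE = 37270 − 35344 = 1926

$1,926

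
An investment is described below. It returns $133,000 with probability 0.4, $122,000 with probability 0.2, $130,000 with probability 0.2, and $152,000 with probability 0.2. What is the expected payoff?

$134,000

EV = 0.4 × 133000 + 0.2 × 122000 + 0.2 × 130000 + 0.2 × 152000 = 53200 + 24400 + 26000 + 30400 = 134000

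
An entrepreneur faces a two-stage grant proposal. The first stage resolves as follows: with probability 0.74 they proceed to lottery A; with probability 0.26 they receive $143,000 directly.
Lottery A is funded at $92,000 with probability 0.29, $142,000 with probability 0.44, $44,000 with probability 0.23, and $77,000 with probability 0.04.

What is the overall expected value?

$112,926.40

EV(A) = 0.29 × 92000 + 0.44 × 142000 + 0.23 × 44000 + 0.04 × 77000 = 26680 + 62480 + 10120 + 3080 = 102360
Branch B: 143000 (certain)
Overall = 0.74 × 102360 + 0.26 × 143000 = 75746.4 + 37180 = 112926.4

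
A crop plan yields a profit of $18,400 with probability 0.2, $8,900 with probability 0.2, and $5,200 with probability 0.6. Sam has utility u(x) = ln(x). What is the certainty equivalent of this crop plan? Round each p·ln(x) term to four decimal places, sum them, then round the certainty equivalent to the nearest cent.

E[u] = 0.2·ln(18400) + 0.2·ln(8900) + 0.6·ln(5200) = 1.9640 + 1.8188 + 5.1338 = 8.9166
CE = e^8.9166 ≈ 7454.70

$7,454.70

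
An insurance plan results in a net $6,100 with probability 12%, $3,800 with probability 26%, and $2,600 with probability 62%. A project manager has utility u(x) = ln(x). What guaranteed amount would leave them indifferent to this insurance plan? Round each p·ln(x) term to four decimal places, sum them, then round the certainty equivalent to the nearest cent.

$3,178.61

E[u] = 0.12·ln(6100) + 0.26·ln(3800) + 0.62·ln(2600) = 1.0459 + 2.1431 + 4.8752 = 8.0642
CE = e^8.0642 ≈ 3178.61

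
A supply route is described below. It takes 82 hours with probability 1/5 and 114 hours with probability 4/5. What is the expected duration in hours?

EV = 1/5 × 82 + 4/5 × 114 = 16.4 + 91.2 = 107.6

107.6 hours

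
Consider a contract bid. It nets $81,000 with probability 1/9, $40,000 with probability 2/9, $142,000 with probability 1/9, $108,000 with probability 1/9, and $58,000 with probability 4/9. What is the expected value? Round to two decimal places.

$71,444.44

EV = 1/9 × 81000 + 2/9 × 40000 + 1/9 × 142000 + 1/9 × 108000 + 4/9 × 58000 = 9000 + 8888.8889 + 15777.7778 + 12000 + 25777.7778 = 71444.4444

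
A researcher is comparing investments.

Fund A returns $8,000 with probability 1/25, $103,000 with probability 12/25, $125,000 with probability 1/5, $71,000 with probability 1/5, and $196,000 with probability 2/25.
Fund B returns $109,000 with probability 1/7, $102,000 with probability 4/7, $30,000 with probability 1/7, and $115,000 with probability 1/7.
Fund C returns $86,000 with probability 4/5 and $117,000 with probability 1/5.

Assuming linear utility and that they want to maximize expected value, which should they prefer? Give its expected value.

Fund A ($104,640)

Fund A = 1/25 × 8000 + 12/25 × 103000 + 1/5 × 125000 + 1/5 × 71000 + 2/25 × 196000 = 320 + 49440 + 25000 + 14200 + 15680 = 104640
Fund B = 1/7 × 109000 + 4/7 × 102000 + 1/7 × 30000 + 1/7 × 115000 = 15571.4286 + 58285.7143 + 4285.7143 + 16428.5714 = 94571.4286
Fund C = 4/5 × 86000 + 1/5 × 117000 = 68800 + 23400 = 92200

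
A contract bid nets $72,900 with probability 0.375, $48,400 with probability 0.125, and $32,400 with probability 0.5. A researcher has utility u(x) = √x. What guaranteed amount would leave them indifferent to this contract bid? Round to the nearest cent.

$47,851.56

E[u] = 0.375·√72900 + 0.125·√48400 + 0.5·√32400 = 0.375·270 + 0.125·220 + 0.5·180 = 218.75
CE = (218.75)² = 47851.5625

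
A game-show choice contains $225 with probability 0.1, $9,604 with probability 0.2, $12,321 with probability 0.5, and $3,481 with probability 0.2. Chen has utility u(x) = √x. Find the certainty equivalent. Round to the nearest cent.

E[u] = 0.1·√225 + 0.2·√9604 + 0.5·√12321 + 0.2·√3481 = 0.1·15 + 0.2·98 + 0.5·111 + 0.2·59 = 88.4
CE = (88.4)² = 7814.56

$7,814.56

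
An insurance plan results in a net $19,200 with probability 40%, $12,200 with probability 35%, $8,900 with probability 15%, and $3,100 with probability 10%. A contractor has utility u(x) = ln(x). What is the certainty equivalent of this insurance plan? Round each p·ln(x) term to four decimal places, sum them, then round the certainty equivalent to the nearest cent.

$12,164.78

E[u] = 0.4·ln(19200) + 0.35·ln(12200) + 0.15·ln(8900) + 0.1·ln(3100) = 3.9451 + 3.2932 + 1.3641 + 0.8039 = 9.4063
CE = e^9.4063 ≈ 12164.78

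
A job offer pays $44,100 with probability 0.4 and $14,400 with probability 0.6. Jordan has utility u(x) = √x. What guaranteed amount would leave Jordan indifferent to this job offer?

$24,336

E[u] = 0.4·√44100 + 0.6·√14400 = 0.4·210 + 0.6·120 = 156
CE = (156)² = 24336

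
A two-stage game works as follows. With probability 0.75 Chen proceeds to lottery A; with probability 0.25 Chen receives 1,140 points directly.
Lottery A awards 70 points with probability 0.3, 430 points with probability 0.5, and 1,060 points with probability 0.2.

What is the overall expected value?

EV(A) = 0.3 × 70 + 0.5 × 430 + 0.2 × 1060 = 21 + 215 + 212 = 448
Branch B: 1140 (certain)
Overall = 0.75 × 448 + 0.25 × 1140 = 336 + 285 = 621

621 points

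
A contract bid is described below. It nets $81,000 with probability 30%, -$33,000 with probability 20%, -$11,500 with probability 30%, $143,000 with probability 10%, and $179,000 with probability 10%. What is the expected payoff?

EV = 0.3 × 81000 + 0.2 × (-33000) + 0.3 × (-11500) + 0.1 × 143000 + 0.1 × 179000 = 24300 − 6600 − 3450 + 14300 + 17900 = 46450

$46,450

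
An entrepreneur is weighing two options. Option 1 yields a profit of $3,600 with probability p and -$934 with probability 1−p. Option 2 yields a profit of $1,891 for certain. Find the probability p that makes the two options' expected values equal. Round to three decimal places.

p·3600 + (1−p)·(-934) = 1891
4534p − 934 = 1891
p = (1891 + 934) / 4534

p = 0.623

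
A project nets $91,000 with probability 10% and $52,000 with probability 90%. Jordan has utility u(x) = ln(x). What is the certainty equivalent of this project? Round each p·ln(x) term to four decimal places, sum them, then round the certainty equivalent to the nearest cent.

$54,995.13

E[u] = 0.1·ln(91000) + 0.9·ln(52000) = 1.1419 + 9.7731 = 10.9150
CE = e^10.9150 ≈ 54995.13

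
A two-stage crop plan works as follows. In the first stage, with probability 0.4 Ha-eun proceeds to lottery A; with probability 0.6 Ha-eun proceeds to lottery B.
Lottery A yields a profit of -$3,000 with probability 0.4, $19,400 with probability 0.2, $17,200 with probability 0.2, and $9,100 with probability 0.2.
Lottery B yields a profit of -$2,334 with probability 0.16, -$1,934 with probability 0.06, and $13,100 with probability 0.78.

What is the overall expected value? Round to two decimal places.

EV(A) = 0.4 × (-3000) + 0.2 × 19400 + 0.2 × 17200 + 0.2 × 9100 = -1200 + 3880 + 3440 + 1820 = 7940
EV(B) = 0.16 × (-2334) + 0.06 × (-1934) + 0.78 × 13100 = -373.44 − 116.04 + 10218 = 9728.52
Overall = 0.4 × 7940 + 0.6 × 9728.52 = 3176 + 5837.112 = 9013.112

$9,013.11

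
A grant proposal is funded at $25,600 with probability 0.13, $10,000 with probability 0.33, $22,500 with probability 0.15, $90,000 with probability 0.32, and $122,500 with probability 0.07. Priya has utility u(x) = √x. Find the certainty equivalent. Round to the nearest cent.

E[u] = 0.13·√25600 + 0.33·√10000 + 0.15·√22500 + 0.32·√90000 + 0.07·√122500 = 0.13·160 + 0.33·100 + 0.15·150 + 0.32·300 + 0.07·350 = 196.8
CE = (196.8)² = 38730.24

$38,730.24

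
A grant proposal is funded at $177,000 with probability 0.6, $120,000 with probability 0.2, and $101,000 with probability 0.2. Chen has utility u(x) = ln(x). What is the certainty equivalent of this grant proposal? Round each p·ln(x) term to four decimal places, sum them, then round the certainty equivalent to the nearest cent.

$146,371.03

E[u] = 0.6·ln(177000) + 0.2·ln(120000) + 0.2·ln(101000) = 7.2503 + 2.3390 + 2.3046 = 11.8939
CE = e^11.8939 ≈ 146371.03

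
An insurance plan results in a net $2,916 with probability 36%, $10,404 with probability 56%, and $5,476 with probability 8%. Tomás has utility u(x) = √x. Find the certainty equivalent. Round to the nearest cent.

E[u] = 0.36·√2916 + 0.56·√10404 + 0.08·√5476 = 0.36·54 + 0.56·102 + 0.08·74 = 82.48
CE = (82.48)² = 6802.9504

$6,802.95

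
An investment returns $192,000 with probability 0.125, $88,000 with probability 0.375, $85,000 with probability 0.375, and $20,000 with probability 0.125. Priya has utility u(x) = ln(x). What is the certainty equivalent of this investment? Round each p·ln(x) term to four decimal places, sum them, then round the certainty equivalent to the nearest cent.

E[u] = 0.125·ln(192000) + 0.375·ln(88000) + 0.375·ln(85000) + 0.125·ln(20000) = 1.5207 + 4.2694 + 4.2564 + 1.2379 = 11.2844
CE = e^11.2844 ≈ 79570.60

$79,570.60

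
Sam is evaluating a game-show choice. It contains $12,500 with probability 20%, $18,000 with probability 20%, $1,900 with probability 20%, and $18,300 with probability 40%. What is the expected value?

EV = 0.2 × 12500 + 0.2 × 18000 + 0.2 × 1900 + 0.4 × 18300 = 2500 + 3600 + 380 + 7320 = 13800

$13,800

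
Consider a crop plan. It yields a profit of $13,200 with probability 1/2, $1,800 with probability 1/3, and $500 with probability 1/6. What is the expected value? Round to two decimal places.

EV = 1/2 × 13200 + 1/3 × 1800 + 1/6 × 500 = 6600 + 600 + 83.3333 = 7283.3333

$7,283.33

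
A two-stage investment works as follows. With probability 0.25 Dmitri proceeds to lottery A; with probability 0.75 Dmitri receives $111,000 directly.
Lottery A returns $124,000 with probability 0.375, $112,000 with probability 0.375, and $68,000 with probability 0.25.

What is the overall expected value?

EV(A) = 0.375 × 124000 + 0.375 × 112000 + 0.25 × 68000 = 46500 + 42000 + 17000 = 105500
Branch B: 111000 (certain)
Overall = 0.25 × 105500 + 0.75 × 111000 = 26375 + 83250 = 109625

$109,625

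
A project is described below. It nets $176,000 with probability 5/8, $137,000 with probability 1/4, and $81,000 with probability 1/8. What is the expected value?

EV = 5/8 × 176000 + 1/4 × 137000 + 1/8 × 81000 = 110000 + 34250 + 10125 = 154375

$154,375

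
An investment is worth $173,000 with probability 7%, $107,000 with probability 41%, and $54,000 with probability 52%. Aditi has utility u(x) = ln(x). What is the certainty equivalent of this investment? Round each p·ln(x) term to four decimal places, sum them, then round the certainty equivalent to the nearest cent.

E[u] = 0.07·ln(173000) + 0.41·ln(107000) + 0.52·ln(54000) = 0.8443 + 4.7480 + 5.6663 = 11.2586
CE = e^11.2586 ≈ 77543.94

$77,543.94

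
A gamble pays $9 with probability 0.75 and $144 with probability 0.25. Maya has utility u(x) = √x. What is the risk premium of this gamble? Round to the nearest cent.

E[u] = 0.75·√9 + 0.25·√144 = 0.75·3 + 0.25·12 = 5.25
CE = (5.25)² = 27.5625
Risk premium = EV − CE = 42.75 − 27.5625 = 15.1875

$15.19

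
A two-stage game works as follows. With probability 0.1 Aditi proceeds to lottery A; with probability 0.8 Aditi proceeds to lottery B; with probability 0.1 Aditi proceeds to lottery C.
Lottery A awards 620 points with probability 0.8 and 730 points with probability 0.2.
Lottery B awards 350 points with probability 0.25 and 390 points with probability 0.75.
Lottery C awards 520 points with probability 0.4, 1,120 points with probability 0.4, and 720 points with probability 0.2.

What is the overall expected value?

448.2 points

EV(A) = 0.8 × 620 + 0.2 × 730 = 496 + 146 = 642
EV(B) = 0.25 × 350 + 0.75 × 390 = 87.5 + 292.5 = 380
EV(C) = 0.4 × 520 + 0.4 × 1120 + 0.2 × 720 = 208 + 448 + 144 = 800
Overall = 0.1 × 642 + 0.8 × 380 + 0.1 × 800 = 64.2 + 304 + 80 = 448.2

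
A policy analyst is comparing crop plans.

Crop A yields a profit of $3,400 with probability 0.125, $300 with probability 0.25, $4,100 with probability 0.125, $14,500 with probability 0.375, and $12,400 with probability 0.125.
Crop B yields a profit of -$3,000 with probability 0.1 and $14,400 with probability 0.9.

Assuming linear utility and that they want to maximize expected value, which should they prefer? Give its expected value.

Crop A = 0.125 × 3400 + 0.25 × 300 + 0.125 × 4100 + 0.375 × 14500 + 0.125 × 12400 = 425 + 75 + 512.5 + 5437.5 + 1550 = 8000
Crop B = 0.1 × (-3000) + 0.9 × 14400 = -300 + 12960 = 12660

Crop B ($12,660)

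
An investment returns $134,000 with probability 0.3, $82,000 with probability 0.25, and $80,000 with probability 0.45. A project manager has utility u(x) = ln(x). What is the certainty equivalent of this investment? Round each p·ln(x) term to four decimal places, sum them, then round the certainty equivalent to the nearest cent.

E[u] = 0.3·ln(134000) + 0.25·ln(82000) + 0.45·ln(80000) = 3.5417 + 2.8286 + 5.0804 = 11.4507
CE = e^11.4507 ≈ 93967.10

$93,967.10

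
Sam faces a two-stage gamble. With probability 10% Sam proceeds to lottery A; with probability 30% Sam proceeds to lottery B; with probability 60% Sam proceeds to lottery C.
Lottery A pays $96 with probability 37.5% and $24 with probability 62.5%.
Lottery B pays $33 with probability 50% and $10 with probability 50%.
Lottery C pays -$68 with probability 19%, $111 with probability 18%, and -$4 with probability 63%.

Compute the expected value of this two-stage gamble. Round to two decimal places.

EV(A) = 0.375 × 96 + 0.625 × 24 = 36 + 15 = 51
EV(B) = 0.5 × 33 + 0.5 × 10 = 16.5 + 5 = 21.5
EV(C) = 0.19 × (-68) + 0.18 × 111 + 0.63 × (-4) = -12.92 + 19.98 − 2.52 = 4.54
Overall = 0.1 × 51 + 0.3 × 21.5 + 0.6 × 4.54 = 5.1 + 6.45 + 2.724 = 14.274

$14.27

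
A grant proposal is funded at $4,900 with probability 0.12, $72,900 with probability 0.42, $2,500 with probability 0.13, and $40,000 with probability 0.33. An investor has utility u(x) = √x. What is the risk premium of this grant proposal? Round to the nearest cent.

E[u] = 0.12·√4900 + 0.42·√72900 + 0.13·√2500 + 0.33·√40000 = 0.12·70 + 0.42·270 + 0.13·50 + 0.33·200 = 194.3
CE = (194.3)² = 37752.49
Risk premium = EV − CE = 44731 − 37752.49 = 6978.51

$6,978.51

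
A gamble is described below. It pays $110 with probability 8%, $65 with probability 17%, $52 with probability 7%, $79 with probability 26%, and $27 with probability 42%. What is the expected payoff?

$55.37

EV = 0.08 × 110 + 0.17 × 65 + 0.07 × 52 + 0.26 × 79 + 0.42 × 27 = 8.8 + 11.05 + 3.64 + 20.54 + 11.34 = 55.37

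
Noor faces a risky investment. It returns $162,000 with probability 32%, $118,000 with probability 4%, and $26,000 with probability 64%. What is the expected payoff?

EV = 0.32 × 162000 + 0.04 × 118000 + 0.64 × 26000 = 51840 + 4720 + 16640 = 73200

$73,200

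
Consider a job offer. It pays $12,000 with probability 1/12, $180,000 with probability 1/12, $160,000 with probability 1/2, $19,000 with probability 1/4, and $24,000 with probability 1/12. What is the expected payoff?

EV = 1/12 × 12000 + 1/12 × 180000 + 1/2 × 160000 + 1/4 × 19000 + 1/12 × 24000 = 1000 + 15000 + 80000 + 4750 + 2000 = 102750

$102,750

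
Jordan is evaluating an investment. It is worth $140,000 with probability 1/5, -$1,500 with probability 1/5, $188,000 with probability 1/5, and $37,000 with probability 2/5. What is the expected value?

EV = 1/5 × 140000 + 1/5 × (-1500) + 1/5 × 188000 + 2/5 × 37000 = 28000 − 300 + 37600 + 14800 = 80100

$80,100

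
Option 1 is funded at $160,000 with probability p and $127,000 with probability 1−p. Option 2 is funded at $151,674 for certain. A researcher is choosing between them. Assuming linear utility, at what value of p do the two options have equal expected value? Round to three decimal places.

p·160000 + (1−p)·127000 = 151674
33000p + 127000 = 151674
p = (151674 − 127000) / 33000

p = 0.748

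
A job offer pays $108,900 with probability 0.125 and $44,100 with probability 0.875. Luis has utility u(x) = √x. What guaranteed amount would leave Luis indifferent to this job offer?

E[u] = 0.125·√108900 + 0.875·√44100 = 0.125·330 + 0.875·210 = 225
CE = (225)² = 50625

$50,625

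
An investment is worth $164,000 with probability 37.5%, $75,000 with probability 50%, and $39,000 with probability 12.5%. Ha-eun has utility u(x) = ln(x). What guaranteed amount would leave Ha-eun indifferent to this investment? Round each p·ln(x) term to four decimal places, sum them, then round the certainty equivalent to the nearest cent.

$92,679.26

E[u] = 0.375·ln(164000) + 0.5·ln(75000) + 0.125·ln(39000) = 4.5029 + 5.6126 + 1.3214 = 11.4369
CE = e^11.4369 ≈ 92679.26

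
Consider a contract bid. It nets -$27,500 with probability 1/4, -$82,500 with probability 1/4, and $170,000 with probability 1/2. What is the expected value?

EV = 1/4 × (-27500) + 1/4 × (-82500) + 1/2 × 170000 = -6875 − 20625 + 85000 = 57500

$57,500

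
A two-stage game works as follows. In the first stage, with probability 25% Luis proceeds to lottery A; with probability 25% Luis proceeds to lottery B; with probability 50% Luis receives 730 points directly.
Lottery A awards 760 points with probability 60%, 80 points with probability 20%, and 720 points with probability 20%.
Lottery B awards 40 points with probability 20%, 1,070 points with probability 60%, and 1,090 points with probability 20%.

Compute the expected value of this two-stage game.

736 points

EV(A) = 0.6 × 760 + 0.2 × 80 + 0.2 × 720 = 456 + 16 + 144 = 616
EV(B) = 0.2 × 40 + 0.6 × 1070 + 0.2 × 1090 = 8 + 642 + 218 = 868
Branch C: 730 (certain)
Overall = 0.25 × 616 + 0.25 × 868 + 0.5 × 730 = 154 + 217 + 365 = 736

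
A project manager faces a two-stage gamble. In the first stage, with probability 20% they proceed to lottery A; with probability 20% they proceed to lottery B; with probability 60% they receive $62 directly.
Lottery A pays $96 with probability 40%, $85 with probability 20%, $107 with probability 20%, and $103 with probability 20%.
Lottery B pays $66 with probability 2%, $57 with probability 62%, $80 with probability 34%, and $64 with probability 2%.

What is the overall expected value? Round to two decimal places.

$69.71

EV(A) = 0.4 × 96 + 0.2 × 85 + 0.2 × 107 + 0.2 × 103 = 38.4 + 17 + 21.4 + 20.6 = 97.4
EV(B) = 0.02 × 66 + 0.62 × 57 + 0.34 × 80 + 0.02 × 64 = 1.32 + 35.34 + 27.2 + 1.28 = 65.14
Branch C: 62 (certain)
Overall = 0.2 × 97.4 + 0.2 × 65.14 + 0.6 × 62 = 19.48 + 13.028 + 37.2 = 69.708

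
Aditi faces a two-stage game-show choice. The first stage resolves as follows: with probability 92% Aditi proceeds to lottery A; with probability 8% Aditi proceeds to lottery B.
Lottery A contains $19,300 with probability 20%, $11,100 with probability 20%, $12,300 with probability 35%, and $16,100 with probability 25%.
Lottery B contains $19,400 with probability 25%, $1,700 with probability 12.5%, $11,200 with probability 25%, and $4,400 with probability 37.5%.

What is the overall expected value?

EV(A) = 0.2 × 19300 + 0.2 × 11100 + 0.35 × 12300 + 0.25 × 16100 = 3860 + 2220 + 4305 + 4025 = 14410
EV(B) = 0.25 × 19400 + 0.125 × 1700 + 0.25 × 11200 + 0.375 × 4400 = 4850 + 212.5 + 2800 + 1650 = 9512.5
Overall = 0.92 × 14410 + 0.08 × 9512.5 = 13257.2 + 761 = 14018.2

$14,018.20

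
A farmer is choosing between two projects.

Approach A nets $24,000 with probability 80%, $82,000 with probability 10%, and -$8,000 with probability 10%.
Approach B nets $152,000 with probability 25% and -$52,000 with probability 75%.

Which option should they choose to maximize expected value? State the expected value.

Approach A ($26,600)

Approach A = 0.8 × 24000 + 0.1 × 82000 + 0.1 × (-8000) = 19200 + 8200 − 800 = 26600
Approach B = 0.25 × 152000 + 0.75 × (-52000) = 38000 − 39000 = -1000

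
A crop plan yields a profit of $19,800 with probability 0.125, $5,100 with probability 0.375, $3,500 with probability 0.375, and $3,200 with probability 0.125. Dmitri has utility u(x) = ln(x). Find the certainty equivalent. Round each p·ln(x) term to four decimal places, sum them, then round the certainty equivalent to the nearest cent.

$4,950.28

E[u] = 0.125·ln(19800) + 0.375·ln(5100) + 0.375·ln(3500) + 0.125·ln(3200) = 1.2367 + 3.2014 + 3.0602 + 1.0089 = 8.5072
CE = e^8.5072 ≈ 4950.28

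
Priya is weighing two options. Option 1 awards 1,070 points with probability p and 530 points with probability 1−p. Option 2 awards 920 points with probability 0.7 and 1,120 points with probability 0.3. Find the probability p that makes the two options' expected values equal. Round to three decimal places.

p = 0.833

EV(Option 2) = 0.7 × 920 + 0.3 × 1120 = 644 + 336 = 980
p·1070 + (1−p)·530 = 980
540p + 530 = 980
p = (980 − 530) / 540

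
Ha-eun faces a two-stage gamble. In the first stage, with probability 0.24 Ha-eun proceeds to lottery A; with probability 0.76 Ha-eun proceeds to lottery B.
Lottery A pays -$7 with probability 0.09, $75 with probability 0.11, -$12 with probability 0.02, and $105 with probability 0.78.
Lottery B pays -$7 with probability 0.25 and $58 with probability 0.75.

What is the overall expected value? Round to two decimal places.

$53.16

EV(A) = 0.09 × (-7) + 0.11 × 75 + 0.02 × (-12) + 0.78 × 105 = -0.63 + 8.25 − 0.24 + 81.9 = 89.28
EV(B) = 0.25 × (-7) + 0.75 × 58 = -1.75 + 43.5 = 41.75
Overall = 0.24 × 89.28 + 0.76 × 41.75 = 21.4272 + 31.73 = 53.1572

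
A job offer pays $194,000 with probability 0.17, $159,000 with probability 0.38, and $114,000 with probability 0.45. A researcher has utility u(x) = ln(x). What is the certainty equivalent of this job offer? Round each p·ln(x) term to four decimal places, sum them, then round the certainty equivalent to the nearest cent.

$141,605.46

E[u] = 0.17·ln(194000) + 0.38·ln(159000) + 0.45·ln(114000) = 2.0699 + 4.5511 + 5.2398 = 11.8608
CE = e^11.8608 ≈ 141605.46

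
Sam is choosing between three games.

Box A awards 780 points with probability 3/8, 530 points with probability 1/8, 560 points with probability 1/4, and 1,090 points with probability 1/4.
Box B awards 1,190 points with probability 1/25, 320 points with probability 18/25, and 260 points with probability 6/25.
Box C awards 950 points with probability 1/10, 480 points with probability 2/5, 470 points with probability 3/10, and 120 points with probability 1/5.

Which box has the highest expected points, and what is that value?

Box A = 3/8 × 780 + 1/8 × 530 + 1/4 × 560 + 1/4 × 1090 = 292.5 + 66.25 + 140 + 272.5 = 771.25
Box B = 1/25 × 1190 + 18/25 × 320 + 6/25 × 260 = 47.6 + 230.4 + 62.4 = 340.4
Box C = 1/10 × 950 + 2/5 × 480 + 3/10 × 470 + 1/5 × 120 = 95 + 192 + 141 + 24 = 452

Box A (771.25 points)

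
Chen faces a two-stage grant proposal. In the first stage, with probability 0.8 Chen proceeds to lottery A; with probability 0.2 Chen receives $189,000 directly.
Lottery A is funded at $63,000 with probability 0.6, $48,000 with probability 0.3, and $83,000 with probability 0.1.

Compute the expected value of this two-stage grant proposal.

$86,200

EV(A) = 0.6 × 63000 + 0.3 × 48000 + 0.1 × 83000 = 37800 + 14400 + 8300 = 60500
Branch B: 189000 (certain)
Overall = 0.8 × 60500 + 0.2 × 189000 = 48400 + 37800 = 86200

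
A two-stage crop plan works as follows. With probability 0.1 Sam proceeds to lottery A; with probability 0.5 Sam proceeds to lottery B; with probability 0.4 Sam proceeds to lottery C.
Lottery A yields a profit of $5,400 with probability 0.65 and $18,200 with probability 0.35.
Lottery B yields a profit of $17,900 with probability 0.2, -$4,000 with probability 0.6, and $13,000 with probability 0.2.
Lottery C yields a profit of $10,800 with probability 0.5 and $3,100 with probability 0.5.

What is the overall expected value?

EV(A) = 0.65 × 5400 + 0.35 × 18200 = 3510 + 6370 = 9880
EV(B) = 0.2 × 17900 + 0.6 × (-4000) + 0.2 × 13000 = 3580 − 2400 + 2600 = 3780
EV(C) = 0.5 × 10800 + 0.5 × 3100 = 5400 + 1550 = 6950
Overall = 0.1 × 9880 + 0.5 × 3780 + 0.4 × 6950 = 988 + 1890 + 2780 = 5658

$5,658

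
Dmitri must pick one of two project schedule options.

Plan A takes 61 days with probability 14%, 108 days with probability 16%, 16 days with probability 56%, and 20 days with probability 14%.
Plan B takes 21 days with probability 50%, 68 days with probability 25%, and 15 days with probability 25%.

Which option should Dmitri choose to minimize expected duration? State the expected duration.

Plan B (31.25 days)

Plan A = 0.14 × 61 + 0.16 × 108 + 0.56 × 16 + 0.14 × 20 = 8.54 + 17.28 + 8.96 + 2.8 = 37.58
Plan B = 0.5 × 21 + 0.25 × 68 + 0.25 × 15 = 10.5 + 17 + 3.75 = 31.25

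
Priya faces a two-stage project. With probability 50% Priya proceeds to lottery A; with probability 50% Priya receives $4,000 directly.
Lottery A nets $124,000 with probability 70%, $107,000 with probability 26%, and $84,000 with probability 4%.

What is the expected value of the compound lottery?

EV(A) = 0.7 × 124000 + 0.26 × 107000 + 0.04 × 84000 = 86800 + 27820 + 3360 = 117980
Branch B: 4000 (certain)
Overall = 0.5 × 117980 + 0.5 × 4000 = 58990 + 2000 = 60990

$60,990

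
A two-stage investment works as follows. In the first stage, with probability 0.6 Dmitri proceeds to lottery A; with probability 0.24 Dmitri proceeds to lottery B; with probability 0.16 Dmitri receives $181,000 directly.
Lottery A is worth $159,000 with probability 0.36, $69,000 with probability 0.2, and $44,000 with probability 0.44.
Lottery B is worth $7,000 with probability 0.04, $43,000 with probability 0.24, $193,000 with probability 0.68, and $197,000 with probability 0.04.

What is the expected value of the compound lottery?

$119,132.80

EV(A) = 0.36 × 159000 + 0.2 × 69000 + 0.44 × 44000 = 57240 + 13800 + 19360 = 90400
EV(B) = 0.04 × 7000 + 0.24 × 43000 + 0.68 × 193000 + 0.04 × 197000 = 280 + 10320 + 131240 + 7880 = 149720
Branch C: 181000 (certain)
Overall = 0.6 × 90400 + 0.24 × 149720 + 0.16 × 181000 = 54240 + 35932.8 + 28960 = 119132.8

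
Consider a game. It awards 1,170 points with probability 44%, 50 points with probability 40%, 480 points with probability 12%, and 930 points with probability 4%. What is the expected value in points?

EV = 0.44 × 1170 + 0.4 × 50 + 0.12 × 480 + 0.04 × 930 = 514.8 + 20 + 57.6 + 37.2 = 629.6

629.6 points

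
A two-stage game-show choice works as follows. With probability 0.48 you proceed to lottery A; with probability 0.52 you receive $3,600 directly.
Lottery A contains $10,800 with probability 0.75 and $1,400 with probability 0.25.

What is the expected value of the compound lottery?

EV(A) = 0.75 × 10800 + 0.25 × 1400 = 8100 + 350 = 8450
Branch B: 3600 (certain)
Overall = 0.48 × 8450 + 0.52 × 3600 = 4056 + 1872 = 5928

$5,928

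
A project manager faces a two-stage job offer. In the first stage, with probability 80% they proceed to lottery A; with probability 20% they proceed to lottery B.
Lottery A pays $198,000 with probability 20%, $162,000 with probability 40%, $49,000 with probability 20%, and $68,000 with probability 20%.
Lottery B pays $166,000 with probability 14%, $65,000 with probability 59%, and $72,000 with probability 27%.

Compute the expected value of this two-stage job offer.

EV(A) = 0.2 × 198000 + 0.4 × 162000 + 0.2 × 49000 + 0.2 × 68000 = 39600 + 64800 + 9800 + 13600 = 127800
EV(B) = 0.14 × 166000 + 0.59 × 65000 + 0.27 × 72000 = 23240 + 38350 + 19440 = 81030
Overall = 0.8 × 127800 + 0.2 × 81030 = 102240 + 16206 = 118446

$118,446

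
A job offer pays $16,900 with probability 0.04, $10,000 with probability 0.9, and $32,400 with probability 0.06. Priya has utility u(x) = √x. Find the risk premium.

E[u] = 0.04·√16900 + 0.9·√10000 + 0.06·√32400 = 0.04·130 + 0.9·100 + 0.06·180 = 106
CE = (106)² = 11236
Risk premium = EV − CE = 11620 − 11236 = 384

$384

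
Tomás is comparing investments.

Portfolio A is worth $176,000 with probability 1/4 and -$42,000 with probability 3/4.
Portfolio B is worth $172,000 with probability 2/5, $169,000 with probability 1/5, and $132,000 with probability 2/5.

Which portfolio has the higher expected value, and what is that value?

Portfolio B ($155,400)

Portfolio A = 1/4 × 176000 + 3/4 × (-42000) = 44000 − 31500 = 12500
Portfolio B = 2/5 × 172000 + 1/5 × 169000 + 2/5 × 132000 = 68800 + 33800 + 52800 = 155400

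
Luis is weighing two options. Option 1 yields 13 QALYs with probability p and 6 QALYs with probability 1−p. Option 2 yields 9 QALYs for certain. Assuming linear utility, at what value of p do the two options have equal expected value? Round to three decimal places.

p·13 + (1−p)·6 = 9
7p + 6 = 9
p = (9 − 6) / 7

p = 0.429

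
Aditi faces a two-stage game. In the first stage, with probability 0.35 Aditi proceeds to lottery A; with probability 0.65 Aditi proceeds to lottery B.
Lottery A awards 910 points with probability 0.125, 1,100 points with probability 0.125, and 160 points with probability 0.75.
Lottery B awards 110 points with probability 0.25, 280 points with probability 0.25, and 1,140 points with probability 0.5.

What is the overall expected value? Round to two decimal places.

563.81 points

EV(A) = 0.125 × 910 + 0.125 × 1100 + 0.75 × 160 = 113.75 + 137.5 + 120 = 371.25
EV(B) = 0.25 × 110 + 0.25 × 280 + 0.5 × 1140 = 27.5 + 70 + 570 = 667.5
Overall = 0.35 × 371.25 + 0.65 × 667.5 = 129.9375 + 433.875 = 563.8125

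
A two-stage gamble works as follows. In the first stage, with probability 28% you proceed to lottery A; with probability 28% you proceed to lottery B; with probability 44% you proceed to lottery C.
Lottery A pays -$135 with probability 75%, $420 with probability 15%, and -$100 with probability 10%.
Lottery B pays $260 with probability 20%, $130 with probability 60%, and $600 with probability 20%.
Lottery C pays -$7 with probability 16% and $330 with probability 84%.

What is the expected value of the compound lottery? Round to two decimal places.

EV(A) = 0.75 × (-135) + 0.15 × 420 + 0.1 × (-100) = -101.25 + 63 − 10 = -48.25
EV(B) = 0.2 × 260 + 0.6 × 130 + 0.2 × 600 = 52 + 78 + 120 = 250
EV(C) = 0.16 × (-7) + 0.84 × 330 = -1.12 + 277.2 = 276.08
Overall = 0.28 × (-48.25) + 0.28 × 250 + 0.44 × 276.08 = -13.51 + 70 + 121.4752 = 177.9652

$177.97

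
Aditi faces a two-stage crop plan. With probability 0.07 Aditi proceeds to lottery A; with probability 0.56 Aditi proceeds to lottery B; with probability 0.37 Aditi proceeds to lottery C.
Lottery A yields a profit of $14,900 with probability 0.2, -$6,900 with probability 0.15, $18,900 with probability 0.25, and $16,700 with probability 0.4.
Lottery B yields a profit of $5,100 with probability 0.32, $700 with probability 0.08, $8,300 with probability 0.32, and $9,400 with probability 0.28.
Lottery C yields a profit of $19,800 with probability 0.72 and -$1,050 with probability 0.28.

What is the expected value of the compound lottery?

$10,007

EV(A) = 0.2 × 14900 + 0.15 × (-6900) + 0.25 × 18900 + 0.4 × 16700 = 2980 − 1035 + 4725 + 6680 = 13350
EV(B) = 0.32 × 5100 + 0.08 × 700 + 0.32 × 8300 + 0.28 × 9400 = 1632 + 56 + 2656 + 2632 = 6976
EV(C) = 0.72 × 19800 + 0.28 × (-1050) = 14256 − 294 = 13962
Overall = 0.07 × 13350 + 0.56 × 6976 + 0.37 × 13962 = 934.5 + 3906.56 + 5165.94 = 10007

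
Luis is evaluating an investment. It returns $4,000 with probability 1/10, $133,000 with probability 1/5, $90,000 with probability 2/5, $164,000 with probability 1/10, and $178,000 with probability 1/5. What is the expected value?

$115,000

EV = 1/10 × 4000 + 1/5 × 133000 + 2/5 × 90000 + 1/10 × 164000 + 1/5 × 178000 = 400 + 26600 + 36000 + 16400 + 35600 = 115000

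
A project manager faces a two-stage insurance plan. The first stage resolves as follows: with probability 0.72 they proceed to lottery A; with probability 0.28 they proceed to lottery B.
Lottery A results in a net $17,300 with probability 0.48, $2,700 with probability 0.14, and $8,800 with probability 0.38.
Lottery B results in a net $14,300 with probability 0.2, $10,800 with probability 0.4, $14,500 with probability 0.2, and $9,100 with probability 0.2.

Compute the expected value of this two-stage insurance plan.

$11,990.72

EV(A) = 0.48 × 17300 + 0.14 × 2700 + 0.38 × 8800 = 8304 + 378 + 3344 = 12026
EV(B) = 0.2 × 14300 + 0.4 × 10800 + 0.2 × 14500 + 0.2 × 9100 = 2860 + 4320 + 2900 + 1820 = 11900
Overall = 0.72 × 12026 + 0.28 × 11900 = 8658.72 + 3332 = 11990.72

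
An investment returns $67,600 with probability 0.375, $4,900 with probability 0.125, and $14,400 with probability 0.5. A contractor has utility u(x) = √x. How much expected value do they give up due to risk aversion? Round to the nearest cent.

$5,523.44

E[u] = 0.375·√67600 + 0.125·√4900 + 0.5·√14400 = 0.375·260 + 0.125·70 + 0.5·120 = 166.25
CE = (166.25)² = 27639.0625
Risk premium = EV − CE = 33162.5 − 27639.0625 = 5523.4375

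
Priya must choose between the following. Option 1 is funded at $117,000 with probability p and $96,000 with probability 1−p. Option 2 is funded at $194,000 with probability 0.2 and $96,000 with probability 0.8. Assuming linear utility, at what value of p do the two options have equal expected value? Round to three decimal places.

EV(Option 2) = 0.2 × 194000 + 0.8 × 96000 = 38800 + 76800 = 115600
p·117000 + (1−p)·96000 = 115600
21000p + 96000 = 115600
p = (115600 − 96000) / 21000

p = 0.933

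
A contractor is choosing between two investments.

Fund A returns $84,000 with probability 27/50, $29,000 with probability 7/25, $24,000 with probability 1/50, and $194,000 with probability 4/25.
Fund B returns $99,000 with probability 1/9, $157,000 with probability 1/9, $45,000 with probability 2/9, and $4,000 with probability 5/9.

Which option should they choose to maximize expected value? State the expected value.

Fund A = 27/50 × 84000 + 7/25 × 29000 + 1/50 × 24000 + 4/25 × 194000 = 45360 + 8120 + 480 + 31040 = 85000
Fund B = 1/9 × 99000 + 1/9 × 157000 + 2/9 × 45000 + 5/9 × 4000 = 11000 + 17444.4444 + 10000 + 2222.2222 = 40666.6667

Fund A ($85,000)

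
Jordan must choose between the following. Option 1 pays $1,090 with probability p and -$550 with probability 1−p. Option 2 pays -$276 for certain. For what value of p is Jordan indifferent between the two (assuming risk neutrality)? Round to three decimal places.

p = 0.167

p·1090 + (1−p)·(-550) = -276
1640p − 550 = -276
p = (-276 + 550) / 1640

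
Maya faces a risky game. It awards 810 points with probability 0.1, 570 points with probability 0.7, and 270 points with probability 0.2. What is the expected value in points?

534 points

EV = 0.1 × 810 + 0.7 × 570 + 0.2 × 270 = 81 + 399 + 54 = 534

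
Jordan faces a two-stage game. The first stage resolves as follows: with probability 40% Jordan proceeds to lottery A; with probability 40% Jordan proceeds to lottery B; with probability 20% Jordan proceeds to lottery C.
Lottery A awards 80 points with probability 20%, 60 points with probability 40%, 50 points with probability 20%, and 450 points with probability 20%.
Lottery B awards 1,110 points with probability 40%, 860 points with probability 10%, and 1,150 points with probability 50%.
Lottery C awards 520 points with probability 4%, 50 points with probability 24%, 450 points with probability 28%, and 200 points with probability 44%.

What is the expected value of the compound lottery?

EV(A) = 0.2 × 80 + 0.4 × 60 + 0.2 × 50 + 0.2 × 450 = 16 + 24 + 10 + 90 = 140
EV(B) = 0.4 × 1110 + 0.1 × 860 + 0.5 × 1150 = 444 + 86 + 575 = 1105
EV(C) = 0.04 × 520 + 0.24 × 50 + 0.28 × 450 + 0.44 × 200 = 20.8 + 12 + 126 + 88 = 246.8
Overall = 0.4 × 140 + 0.4 × 1105 + 0.2 × 246.8 = 56 + 442 + 49.36 = 547.36

547.36 points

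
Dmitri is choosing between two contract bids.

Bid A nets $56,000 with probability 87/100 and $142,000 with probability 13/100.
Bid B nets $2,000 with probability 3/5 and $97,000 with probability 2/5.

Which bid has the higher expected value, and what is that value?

Bid A ($67,180)

Bid A = 87/100 × 56000 + 13/100 × 142000 = 48720 + 18460 = 67180
Bid B = 3/5 × 2000 + 2/5 × 97000 = 1200 + 38800 = 40000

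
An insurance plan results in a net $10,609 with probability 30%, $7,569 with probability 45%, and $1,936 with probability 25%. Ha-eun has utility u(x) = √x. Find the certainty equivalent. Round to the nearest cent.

$6,569.10

E[u] = 0.3·√10609 + 0.45·√7569 + 0.25·√1936 = 0.3·103 + 0.45·87 + 0.25·44 = 81.05
CE = (81.05)² = 6569.1025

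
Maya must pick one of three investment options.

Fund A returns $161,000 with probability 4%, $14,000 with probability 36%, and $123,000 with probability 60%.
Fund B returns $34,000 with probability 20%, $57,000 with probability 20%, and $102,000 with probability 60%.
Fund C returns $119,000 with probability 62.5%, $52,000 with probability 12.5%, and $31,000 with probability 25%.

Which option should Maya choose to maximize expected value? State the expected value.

Fund A = 0.04 × 161000 + 0.36 × 14000 + 0.6 × 123000 = 6440 + 5040 + 73800 = 85280
Fund B = 0.2 × 34000 + 0.2 × 57000 + 0.6 × 102000 = 6800 + 11400 + 61200 = 79400
Fund C = 0.625 × 119000 + 0.125 × 52000 + 0.25 × 31000 = 74375 + 6500 + 7750 = 88625

Fund C ($88,625)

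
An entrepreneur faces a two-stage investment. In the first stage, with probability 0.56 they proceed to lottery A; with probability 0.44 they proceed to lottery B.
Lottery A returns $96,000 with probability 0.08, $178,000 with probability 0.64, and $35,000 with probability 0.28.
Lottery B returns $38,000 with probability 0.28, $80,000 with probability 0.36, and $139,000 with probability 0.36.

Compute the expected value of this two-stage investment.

$112,955.20

EV(A) = 0.08 × 96000 + 0.64 × 178000 + 0.28 × 35000 = 7680 + 113920 + 9800 = 131400
EV(B) = 0.28 × 38000 + 0.36 × 80000 + 0.36 × 139000 = 10640 + 28800 + 50040 = 89480
Overall = 0.56 × 131400 + 0.44 × 89480 = 73584 + 39371.2 = 112955.2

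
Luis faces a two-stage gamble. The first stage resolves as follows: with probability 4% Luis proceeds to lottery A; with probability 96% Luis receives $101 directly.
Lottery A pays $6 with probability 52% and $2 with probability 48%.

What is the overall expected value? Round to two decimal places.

EV(A) = 0.52 × 6 + 0.48 × 2 = 3.12 + 0.96 = 4.08
Branch B: 101 (certain)
Overall = 0.04 × 4.08 + 0.96 × 101 = 0.1632 + 96.96 = 97.1232

$97.12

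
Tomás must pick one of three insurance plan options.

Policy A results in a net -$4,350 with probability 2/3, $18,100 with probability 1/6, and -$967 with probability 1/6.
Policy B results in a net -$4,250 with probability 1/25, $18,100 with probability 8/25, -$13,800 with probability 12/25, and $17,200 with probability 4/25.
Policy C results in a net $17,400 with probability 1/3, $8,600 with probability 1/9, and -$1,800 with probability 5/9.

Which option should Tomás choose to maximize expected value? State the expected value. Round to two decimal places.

Policy C ($5,755.56)

Policy A = 2/3 × (-4350) + 1/6 × 18100 + 1/6 × (-967) = -2900 + 3016.6667 − 161.1667 = -44.5
Policy B = 1/25 × (-4250) + 8/25 × 18100 + 12/25 × (-13800) + 4/25 × 17200 = -170 + 5792 − 6624 + 2752 = 1750
Policy C = 1/3 × 17400 + 1/9 × 8600 + 5/9 × (-1800) = 5800 + 955.5556 − 1000 = 5755.5556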